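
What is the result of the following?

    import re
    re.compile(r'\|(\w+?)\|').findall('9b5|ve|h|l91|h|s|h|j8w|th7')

['ve', 'l91', 's', 'j8w']

`findall` collects group 1 from each match (4 total).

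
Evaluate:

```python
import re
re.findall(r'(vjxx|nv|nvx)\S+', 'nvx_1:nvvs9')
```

['nv']

The regex engine tests alternatives in the order written; an earlier branch that matches wins even if a later one would match more.
Because there's exactly one group, `findall` drops the full match and keeps group 1 from the one hit.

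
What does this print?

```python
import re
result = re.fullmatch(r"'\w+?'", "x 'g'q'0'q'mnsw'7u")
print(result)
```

`re.fullmatch` is like wrapping the pattern in `^…$` (in single-line mode).
Here there's no way to consume every character, so the call returns None.

None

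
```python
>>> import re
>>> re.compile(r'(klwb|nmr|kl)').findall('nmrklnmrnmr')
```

Walking the string: at [0:3] match 'nmr', group 1 = 'nmr'; at [3:5] match 'kl', group 1 = 'kl'; at [5:8] match 'nmr', group 1 = 'nmr'; at [8:11] match 'nmr', group 1 = 'nmr'.
`findall` collects group 1 from each match (4 total).

['nmr', 'kl', 'nmr', 'nmr']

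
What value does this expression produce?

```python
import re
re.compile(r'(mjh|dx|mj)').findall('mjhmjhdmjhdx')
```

['mjh', 'mjh', 'mjh', 'dx']

Branches in `(...|...)` are attempted left-to-right; the first branch that allows the whole pattern to succeed is taken.
With a single group, `findall` returns only what that group captured — 4 items.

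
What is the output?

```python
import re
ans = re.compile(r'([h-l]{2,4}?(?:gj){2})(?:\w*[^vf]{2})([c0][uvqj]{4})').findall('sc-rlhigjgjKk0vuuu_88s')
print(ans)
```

This matches 2 to 4 of a character in [h-l] (lazy), then the literal 'gj' repeated 2 times (captured); then zero or more of a word character, then exactly 2 of any character except [vf] (non-capturing group); then one of [c0], then exactly 4 of one of [uvqj] (captured).
Scanning left to right: at [4:18] match 'lhigjgjKk0vuuu', groups = ('lhigjgj', '0vuuu').
`findall` packs the 2 group values into a tuple for every match.

[('lhigjgj', '0vuuu')]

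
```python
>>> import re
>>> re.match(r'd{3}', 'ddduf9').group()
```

Pattern: exactly 3 of a literal 'd'.
With `match`, the pattern is implicitly anchored at the beginning.
The match spans [0:3] → 'ddd'.

'ddd'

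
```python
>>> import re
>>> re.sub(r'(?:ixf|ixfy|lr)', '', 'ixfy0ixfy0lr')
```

The regex engine tests alternatives in the order written; an earlier branch that matches wins even if a later one would match more.
Every occurrence is swapped for ''.

'y0y0'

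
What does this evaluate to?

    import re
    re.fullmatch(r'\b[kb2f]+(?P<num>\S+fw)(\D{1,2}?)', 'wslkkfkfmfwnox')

`re.fullmatch` requires the pattern to consume the entire string.
Here the string isn't matched end-to-end, so the call returns None.

None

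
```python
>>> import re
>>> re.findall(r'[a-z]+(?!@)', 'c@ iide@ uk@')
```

['iid', 'u']

A negative assertion filters positions out without eating any characters.
Walking the string: at [3:6] → 'iid'; at [9:10] → 'u'.
With no groups in the pattern, `findall` gives back each whole match — 2 here.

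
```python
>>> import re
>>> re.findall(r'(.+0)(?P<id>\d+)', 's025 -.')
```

[('s0', '25')]

This matches one or more of any character, then a literal '0' (captured); then one or more of a digit (captured as 'id').
Scanning left to right: at [0:4] match 's025', groups = ('s0', '25').
`findall` packs the 2 group values into a tuple for every match.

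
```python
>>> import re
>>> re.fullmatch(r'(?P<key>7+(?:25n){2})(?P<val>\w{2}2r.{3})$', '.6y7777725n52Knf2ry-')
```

The pattern matches one or more of a literal '7', then the literal '25n' repeated 2 times (captured as 'key'); then exactly 2 of a word character, then the literal '2r', then exactly 3 of any character (captured as 'val'); then anchored at the end.
For `fullmatch`, every character of the input must be accounted for by the pattern.
Here the string isn't matched end-to-end, so the call returns None.

None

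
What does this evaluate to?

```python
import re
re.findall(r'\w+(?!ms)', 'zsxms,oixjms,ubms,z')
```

['zsxms', 'oixjms', 'ubms', 'z']

A negative assertion filters positions out without eating any characters.
Since nothing is captured, `findall` lists the 4 matched substrings directly.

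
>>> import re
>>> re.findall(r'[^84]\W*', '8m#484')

The pattern matches any character except [84]; then zero or more of a non-word character.
Scanning left to right: at [1:3] → 'm#'.
With no groups in the pattern, `findall` gives back each whole match — 1 here.

['m#']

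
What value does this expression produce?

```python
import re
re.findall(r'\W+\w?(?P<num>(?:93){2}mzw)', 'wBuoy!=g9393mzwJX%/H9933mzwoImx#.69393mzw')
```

The pattern matches one or more of a non-word character, then optionally a word character; then the literal '93' repeated 2 times, then the literal 'mzw' (captured as 'num').
Walking the string: at [5:15] match '!=g9393mzw', group 1 = '9393mzw'; at [31:41] match '#.69393mzw', group 1 = '9393mzw'.
Because there's exactly one group, `findall` drops the full match and keeps group 1 from each hit.

['9393mzw', '9393mzw']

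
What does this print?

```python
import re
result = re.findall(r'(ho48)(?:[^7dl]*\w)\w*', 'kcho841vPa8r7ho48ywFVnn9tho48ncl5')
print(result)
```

Pattern: the literal 'ho', then the literal '48' (captured); then zero or more of any character except [7dl], then a word character (non-capturing group); then zero or more of a word character.
`findall` collects group 1 from the one match (1 total).

['ho48']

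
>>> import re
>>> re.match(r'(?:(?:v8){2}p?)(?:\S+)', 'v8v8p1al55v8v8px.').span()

`match` is anchored at position 0; if the pattern doesn't fit there, it returns None.
The match spans [0:17] → 'v8v8p1al55v8v8px.'.

(0, 17)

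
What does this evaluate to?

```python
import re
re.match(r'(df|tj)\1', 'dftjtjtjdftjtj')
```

The backreference `\1` re-matches whatever the first group consumed, character for character.
With `match`, the pattern is implicitly anchored at the beginning.
Here position 0 doesn't satisfy it, so the call returns None.

None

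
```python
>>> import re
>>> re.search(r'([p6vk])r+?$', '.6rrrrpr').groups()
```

The pattern matches one of [p6vk] (captured); then one or more of a literal 'r' (lazy); then anchored at the end.
Unlike `match`, `search` isn't anchored — it looks for the pattern anywhere in the string.
The match spans [6:8] → 'pr'.
Captured: group 1 = 'p'.

('p',)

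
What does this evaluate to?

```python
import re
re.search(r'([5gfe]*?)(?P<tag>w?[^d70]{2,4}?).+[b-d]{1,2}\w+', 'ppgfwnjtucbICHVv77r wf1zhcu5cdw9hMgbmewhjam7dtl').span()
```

(0, 47)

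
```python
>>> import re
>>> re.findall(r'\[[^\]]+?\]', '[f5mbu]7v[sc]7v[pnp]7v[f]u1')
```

['[f5mbu]', '[sc]', '[pnp]', '[f]']

Since nothing is captured, `findall` lists the 4 matched substrings directly.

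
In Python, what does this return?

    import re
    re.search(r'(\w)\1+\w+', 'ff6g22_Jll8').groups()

('f',)

The match spans [0:11] → 'ff6g22_Jll8'.
Captured: group 1 = 'f'.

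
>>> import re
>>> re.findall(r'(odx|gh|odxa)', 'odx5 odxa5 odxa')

['odx', 'odx', 'odx']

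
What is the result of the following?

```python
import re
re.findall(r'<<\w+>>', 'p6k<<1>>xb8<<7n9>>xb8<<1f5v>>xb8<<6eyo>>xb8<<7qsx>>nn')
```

No capturing groups, so `findall` returns the 5 full match strings.

['<<1>>', '<<7n9>>', '<<1f5v>>', '<<6eyo>>', '<<7qsx>>']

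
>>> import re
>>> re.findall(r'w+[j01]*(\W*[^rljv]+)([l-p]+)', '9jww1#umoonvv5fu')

This matches one or more of the literal 'w', then zero or more of one of [j01]; then zero or more of a non-word character, then one or more of any character except [rljv] (captured); then one or more of a character in [l-p] (captured).
Scanning left to right: at [2:11] match 'ww1#umoon', groups = ('#umoo', 'n').
With 2 capturing groups, `findall` returns a 2-tuple per match.

[('#umoo', 'n')]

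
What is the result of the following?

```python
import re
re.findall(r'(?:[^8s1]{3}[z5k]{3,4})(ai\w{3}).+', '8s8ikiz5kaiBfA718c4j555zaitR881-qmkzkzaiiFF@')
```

The pattern matches exactly 3 of any character except [8s1], then 3 to 4 of one of [z5k] (non-capturing group); then the literal 'ai', then exactly 3 of a word character (captured); then one or more of any character.
Matches: at [3:44] match 'ikiz5kaiBfA718c4j555zaitR881-qmkzkzaiiFF@', group 1 = 'aiBfA'.
With a single group, `findall` returns only what that group captured — 1 item.

['aiBfA']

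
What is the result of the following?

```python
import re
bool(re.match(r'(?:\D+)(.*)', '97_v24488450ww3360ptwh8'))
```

False

This matches one or more of a non-digit (non-capturing group); then zero or more of any character (captured).
`re.match` won't scan ahead — the pattern has to work from the very first character.
Here the pattern fails at index 0, so the call returns None, and `bool(None)` is False.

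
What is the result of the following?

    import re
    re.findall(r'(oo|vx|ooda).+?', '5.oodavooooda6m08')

['oo', 'oo']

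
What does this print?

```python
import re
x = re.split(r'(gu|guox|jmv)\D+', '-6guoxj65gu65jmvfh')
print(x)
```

['-6', 'gu', '65gu65', 'jmv', '']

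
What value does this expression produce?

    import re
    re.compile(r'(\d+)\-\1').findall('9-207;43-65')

After group 1 captures some text, `\1` only succeeds where that same text appears again.
One capturing group, so `findall` returns just the captured substring from each match — 0 in all.
Nothing in the string satisfies the pattern, so the list is empty.

[]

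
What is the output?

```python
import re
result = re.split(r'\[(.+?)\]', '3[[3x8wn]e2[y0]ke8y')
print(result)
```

['3', '[3x8wn', 'e2', 'y0', 'ke8y']

The `?` after the quantifier makes it lazy — it takes as little as possible before letting the rest of the pattern try.
The group in the pattern means `split` returns the separators' captures alongside the pieces.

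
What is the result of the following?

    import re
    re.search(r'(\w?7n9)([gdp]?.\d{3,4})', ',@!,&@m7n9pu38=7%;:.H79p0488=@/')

This matches optionally a word character, then the literal '7n9' (captured); then optionally one of [gdp], then any character, then 3 to 4 of a digit (captured).
`re.search` scans for the first position where the pattern succeeds.
Here nothing in the string fits, so the call returns None.

None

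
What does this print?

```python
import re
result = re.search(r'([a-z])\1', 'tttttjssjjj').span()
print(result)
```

(0, 2)

After group 1 captures some text, `\1` only succeeds where that same text appears again.
The match spans [0:2] → 'tt'.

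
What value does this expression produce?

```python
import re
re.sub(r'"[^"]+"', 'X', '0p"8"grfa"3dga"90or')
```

Matches: at [2:5] → '"8"'; at [9:15] → '"3dga"'.
`sub` substitutes 'X' at each match site.

'0pXgrfaX90or'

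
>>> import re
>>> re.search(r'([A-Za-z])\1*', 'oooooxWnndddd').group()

'ooooo'

`\1` is not a pattern — it's the concrete string captured by group 1, re-applied verbatim.
The match spans [0:5] → 'ooooo'.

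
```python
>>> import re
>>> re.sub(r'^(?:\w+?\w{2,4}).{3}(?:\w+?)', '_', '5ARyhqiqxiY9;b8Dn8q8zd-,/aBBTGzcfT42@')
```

'_iY9;b8Dn8q8zd-,/aBBTGzcfT42@'

`sub` substitutes '_' at each match site.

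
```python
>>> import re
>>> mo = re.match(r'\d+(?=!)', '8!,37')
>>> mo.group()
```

Lookahead/lookbehind check context without consuming it, so the matched span excludes the asserted characters.
With `match`, the pattern is implicitly anchored at the beginning.
The match spans [0:1] → '8'.

'8'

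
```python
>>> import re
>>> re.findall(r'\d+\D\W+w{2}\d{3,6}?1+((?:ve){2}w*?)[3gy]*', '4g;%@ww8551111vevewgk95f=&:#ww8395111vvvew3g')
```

['veve']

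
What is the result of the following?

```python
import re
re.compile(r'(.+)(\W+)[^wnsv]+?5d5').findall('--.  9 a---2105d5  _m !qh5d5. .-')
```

Pattern: one or more of any character (captured); then one or more of a non-word character (captured); then one or more of any character except [wnsv] (lazy), then the literal '5d5'.
Scanning left to right: at [0:28] match '--.  9 a---2105d5  _m !qh5d5', groups = ('--.  9 a---2105d5  _m ', '!').
Multiple groups make `findall` return tuples — one 2-tuple for the one match.

[('--.  9 a---2105d5  _m ', '!')]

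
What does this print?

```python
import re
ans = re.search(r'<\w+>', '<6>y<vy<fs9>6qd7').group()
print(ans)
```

<6>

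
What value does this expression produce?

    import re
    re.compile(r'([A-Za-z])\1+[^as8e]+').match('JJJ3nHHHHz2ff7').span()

(0, 14)

A backreference is literal: `\1` must see the identical characters the first group matched.
`re.match` only tries the pattern at the start of the string.
The match spans [0:14] → 'JJJ3nHHHHz2ff7'.
Captured: group 1 = 'J'.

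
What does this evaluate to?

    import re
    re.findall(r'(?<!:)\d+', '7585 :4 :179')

A negative assertion filters positions out without eating any characters.
Walking the string: at [0:4] → '7585'; at [10:12] → '79'.
`findall` yields the raw match text (2 of them) because the pattern has no groups.

['7585', '79']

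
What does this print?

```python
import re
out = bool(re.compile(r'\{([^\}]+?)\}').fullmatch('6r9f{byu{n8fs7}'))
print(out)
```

For `fullmatch`, every character of the input must be accounted for by the pattern.
Here the pattern can't cover the whole string, so the call returns None, and `bool(None)` is False.

False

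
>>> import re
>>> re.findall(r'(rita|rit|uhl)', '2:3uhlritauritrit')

['uhl', 'rita', 'rit', 'rit']

The regex engine tests alternatives in the order written; an earlier branch that matches wins even if a later one would match more.
Walking the string: at [3:6] match 'uhl', group 1 = 'uhl'; at [6:10] match 'rita', group 1 = 'rita'; at [11:14] match 'rit', group 1 = 'rit'; at [14:17] match 'rit', group 1 = 'rit'.
One capturing group, so `findall` returns just the captured substring from each match — 4 in all.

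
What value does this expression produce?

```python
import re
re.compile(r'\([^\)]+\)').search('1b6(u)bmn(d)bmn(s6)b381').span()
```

(3, 6)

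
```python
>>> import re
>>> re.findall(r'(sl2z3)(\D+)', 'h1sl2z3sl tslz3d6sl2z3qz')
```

`findall` packs the 2 group values into a tuple for every match.

[('sl2z3', 'sl tslz'), ('sl2z3', 'qz')]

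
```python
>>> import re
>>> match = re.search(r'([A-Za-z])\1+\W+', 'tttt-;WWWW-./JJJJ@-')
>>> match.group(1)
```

`\1` has to match the exact text group 1 already captured.
`re.search` scans for the first position where the pattern succeeds.
The match spans [0:6] → 'tttt-;'.
Captured: group 1 = 't'.

't'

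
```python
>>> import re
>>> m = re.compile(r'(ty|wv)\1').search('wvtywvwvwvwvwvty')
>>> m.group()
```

'wvwv'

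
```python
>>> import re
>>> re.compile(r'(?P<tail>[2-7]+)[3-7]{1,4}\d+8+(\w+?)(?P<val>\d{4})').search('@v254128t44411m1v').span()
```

Pattern: one or more of a character in [2-7] (captured as 'tail'); then 1 to 4 of a character in [3-7]; then one or more of a digit, then one or more of the literal '8'; then one or more of a word character (lazy) (captured); then exactly 4 of a digit (captured as 'val').
Because the quantifier is non-greedy, it stops expanding at the earliest point where the rest of the pattern can succeed.
`search` walks the string left to right and returns the first match it finds.
The match spans [2:13] → '254128t4441'.
Captured: group 1 = '25', group 2 = 't', group 3 = '4441'.

(2, 13)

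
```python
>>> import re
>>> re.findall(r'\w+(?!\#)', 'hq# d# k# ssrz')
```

A negative assertion filters positions out without eating any characters.
`findall` yields the raw match text (2 of them) because the pattern has no groups.

['h', 'ssrz']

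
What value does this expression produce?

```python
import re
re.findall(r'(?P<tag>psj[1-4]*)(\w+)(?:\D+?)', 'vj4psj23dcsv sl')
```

The pattern matches the literal 'psj', then zero or more of a character in [1-4] (captured as 'tag'); then one or more of a word character (captured); then one or more of a non-digit (lazy) (non-capturing group).
Matches: at [3:13] match 'psj23dcsv ', groups = ('psj23', 'dcsv').
`findall` packs the 2 group values into a tuple for every match.

[('psj23', 'dcsv')]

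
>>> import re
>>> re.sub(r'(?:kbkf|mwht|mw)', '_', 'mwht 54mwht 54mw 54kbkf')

'_ 54_ 54_ 54_'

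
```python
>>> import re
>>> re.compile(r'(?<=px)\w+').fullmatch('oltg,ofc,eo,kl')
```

The positive lookaround only admits positions where the adjacent text matches; those characters stay outside the span.
`re.fullmatch` is like wrapping the pattern in `^…$` (in single-line mode).
Here the pattern can't cover the whole string, so the call returns None.

None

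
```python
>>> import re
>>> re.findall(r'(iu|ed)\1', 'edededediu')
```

['ed', 'ed']

`\1` is not a pattern — it's the concrete string captured by group 1, re-applied verbatim.
Matches: at [0:4] match 'eded', group 1 = 'ed'; at [4:8] match 'eded', group 1 = 'ed'.
With a single group, `findall` returns only what that group captured — 2 items.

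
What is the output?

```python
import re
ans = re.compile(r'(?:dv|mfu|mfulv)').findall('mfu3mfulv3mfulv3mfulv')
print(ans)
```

`|` is ordered: at each position the engine commits to the first alternative that works.
With no groups in the pattern, `findall` gives back each whole match — 4 here.

['mfu', 'mfu', 'mfu', 'mfu']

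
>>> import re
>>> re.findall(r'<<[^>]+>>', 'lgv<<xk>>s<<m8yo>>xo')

`findall` yields the raw match text (2 of them) because the pattern has no groups.

['<<xk>>', '<<m8yo>>']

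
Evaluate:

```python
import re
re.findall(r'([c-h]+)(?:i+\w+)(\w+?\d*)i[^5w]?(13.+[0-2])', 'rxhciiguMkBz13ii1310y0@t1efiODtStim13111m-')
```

[('hc', 'i', '1310y0@t1efiODtStim13111')]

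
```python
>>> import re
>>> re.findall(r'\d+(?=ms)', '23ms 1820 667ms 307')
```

Because the assertion is zero-width, the text it checks is not consumed and won't appear in the result.
Scanning left to right: at [0:2] → '23'; at [10:13] → '667'.
With no groups in the pattern, `findall` gives back each whole match — 2 here.

['23', '667']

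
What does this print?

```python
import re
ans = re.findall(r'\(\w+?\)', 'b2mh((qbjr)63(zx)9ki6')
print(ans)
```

Walking the string: at [5:11] → '(qbjr)'; at [13:17] → '(zx)'.
`findall` yields the raw match text (2 of them) because the pattern has no groups.

['(qbjr)', '(zx)']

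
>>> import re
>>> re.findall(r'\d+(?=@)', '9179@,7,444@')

['9179', '444']

The `(?=…)`/`(?<=…)` assertion just peeks at neighbouring text; it doesn't advance the match position.
Walking the string: at [0:4] → '9179'; at [8:11] → '444'.
`findall` yields the raw match text (2 of them) because the pattern has no groups.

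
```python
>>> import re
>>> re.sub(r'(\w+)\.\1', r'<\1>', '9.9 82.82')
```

The backreference `\1` re-matches whatever the first group consumed, character for character.
Each match is replaced using the text its own group 1 captured.

'<9> <82>'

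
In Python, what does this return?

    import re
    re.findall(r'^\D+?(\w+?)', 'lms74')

['m']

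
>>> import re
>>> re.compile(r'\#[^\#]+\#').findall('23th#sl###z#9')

Matches: at [4:8] → '#sl#'; at [9:12] → '#z#'.
No capturing groups, so `findall` returns the 2 full match strings.

['#sl#', '#z#']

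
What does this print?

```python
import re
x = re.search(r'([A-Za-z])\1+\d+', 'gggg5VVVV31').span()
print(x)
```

`\1` is not a pattern — it's the concrete string captured by group 1, re-applied verbatim.
The match spans [0:5] → 'gggg5'.

(0, 5)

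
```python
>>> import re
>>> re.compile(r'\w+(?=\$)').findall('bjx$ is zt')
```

['bjx']

The `(?=…)`/`(?<=…)` assertion just peeks at neighbouring text; it doesn't advance the match position.
No capturing groups, so `findall` returns the 1 full match string.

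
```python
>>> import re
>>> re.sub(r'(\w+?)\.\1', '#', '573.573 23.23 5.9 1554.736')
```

After group 1 captures some text, `\1` only succeeds where that same text appears again.
Matches: at [0:7] → '573.573'; at [8:13] → '23.23'.
`sub` substitutes '#' at each match site.

'# # 5.9 1554.736'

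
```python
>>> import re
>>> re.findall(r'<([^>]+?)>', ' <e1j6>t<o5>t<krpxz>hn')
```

Walking the string: at [1:7] match '<e1j6>', group 1 = 'e1j6'; at [8:12] match '<o5>', group 1 = 'o5'; at [13:20] match '<krpxz>', group 1 = 'krpxz'.
With a single group, `findall` returns only what that group captured — 3 items.

['e1j6', 'o5', 'krpxz']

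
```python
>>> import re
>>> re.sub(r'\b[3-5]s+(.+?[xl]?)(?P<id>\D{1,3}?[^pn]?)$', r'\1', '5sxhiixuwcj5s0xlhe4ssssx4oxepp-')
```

Pattern: a word boundary (`\b`, zero-width); then a character in [3-5], then one or more of the literal 's'; then one or more of any character (lazy), then optionally one of [xl] (captured); then 1 to 3 of a non-digit (lazy), then optionally any character except [pn] (captured as 'id'); then anchored at the end.
A non-greedy quantifier consumes as few characters as it can — just enough that the remainder of the pattern still matches from where it stops; whatever follows it matches normally.
Matches: at [0:31] → '5sxhiixuwcj5s0xlhe4ssssx4oxepp-'.
`\1` in the replacement pulls in group 1's text for each match.

'xhiixuwcj5s0xlhe4ssssx4ox'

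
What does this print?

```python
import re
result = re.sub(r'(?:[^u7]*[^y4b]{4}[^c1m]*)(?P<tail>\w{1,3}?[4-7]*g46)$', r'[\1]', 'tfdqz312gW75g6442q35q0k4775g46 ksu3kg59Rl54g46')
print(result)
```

[4g46]

Pattern: zero or more of any character except [u7], then exactly 4 of any character except [y4b], then zero or more of any character except [c1m] (non-capturing group); then 1 to 3 of a word character (lazy), then zero or more of a character in [4-7], then the literal 'g46' (captured as 'tail'); then anchored at the end.
Each match is replaced using the text its own group 1 captured.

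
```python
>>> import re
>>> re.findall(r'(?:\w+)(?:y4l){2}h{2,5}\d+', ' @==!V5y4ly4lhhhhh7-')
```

['V5y4ly4lhhhhh7']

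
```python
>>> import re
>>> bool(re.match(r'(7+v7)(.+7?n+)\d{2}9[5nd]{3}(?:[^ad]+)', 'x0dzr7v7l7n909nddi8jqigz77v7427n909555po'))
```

This matches one or more of the literal '7', then the literal 'v7' (captured); then one or more of any character, then optionally a literal '7', then one or more of the literal 'n' (captured); then exactly 2 of a digit, then a literal '9', then exactly 3 of one of [5nd]; then one or more of any character except [ad] (non-capturing group).
`match` is anchored at position 0; if the pattern doesn't fit there, it returns None.
Here the string doesn't start with a match, so the call returns None, and `bool(None)` is False.

False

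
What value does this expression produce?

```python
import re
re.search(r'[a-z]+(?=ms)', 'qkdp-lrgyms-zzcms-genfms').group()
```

The positive lookaround only admits positions where the adjacent text matches; those characters stay outside the span.
The match spans [5:9] → 'lrgy'.

'lrgy'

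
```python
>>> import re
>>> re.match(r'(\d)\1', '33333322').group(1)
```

'3'

The backreference `\1` re-matches whatever the first group consumed, character for character.
`re.match` won't scan ahead — the pattern has to work from the very first character.
The match spans [0:2] → '33'.
Captured: group 1 = '3'.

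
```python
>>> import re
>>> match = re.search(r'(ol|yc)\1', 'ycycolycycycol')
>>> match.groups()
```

`\1` is not a pattern — it's the concrete string captured by group 1, re-applied verbatim.
Unlike `match`, `search` isn't anchored — it looks for the pattern anywhere in the string.
The match spans [0:4] → 'ycyc'.
Captured: group 1 = 'yc'.

('yc',)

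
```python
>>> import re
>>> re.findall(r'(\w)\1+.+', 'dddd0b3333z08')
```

After group 1 captures some text, `\1` only succeeds where that same text appears again.
One capturing group, so `findall` returns just the captured substring from the one match — 1 in all.

['d']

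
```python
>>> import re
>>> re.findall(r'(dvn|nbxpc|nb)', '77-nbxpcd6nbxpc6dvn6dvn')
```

The regex engine tests alternatives in the order written; an earlier branch that matches wins even if a later one would match more.
Walking the string: at [3:8] match 'nbxpc', group 1 = 'nbxpc'; at [10:15] match 'nbxpc', group 1 = 'nbxpc'; at [16:19] match 'dvn', group 1 = 'dvn'; at [20:23] match 'dvn', group 1 = 'dvn'.
With a single group, `findall` returns only what that group captured — 4 items.

['nbxpc', 'nbxpc', 'dvn', 'dvn']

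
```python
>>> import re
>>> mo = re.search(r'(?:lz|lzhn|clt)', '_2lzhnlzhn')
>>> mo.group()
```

`|` is ordered: at each position the engine commits to the first alternative that works.
`search` walks the string left to right and returns the first match it finds.
The match spans [2:4] → 'lz'.

'lz'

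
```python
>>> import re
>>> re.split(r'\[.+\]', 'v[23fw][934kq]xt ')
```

Matches to split on: at [1:14] → '[23fw][934kq]'.
The string is cut at each match, leaving 2 pieces.

['v', 'xt ']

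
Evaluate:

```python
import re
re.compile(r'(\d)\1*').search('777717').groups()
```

The backreference `\1` re-matches whatever the first group consumed, character for character.
`re.search` scans for the first position where the pattern succeeds.
The match spans [0:4] → '7777'.
Captured: group 1 = '7'.

('7',)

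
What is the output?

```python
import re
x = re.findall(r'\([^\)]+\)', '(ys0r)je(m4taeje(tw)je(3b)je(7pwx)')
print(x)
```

['(ys0r)', '(m4taeje(tw)', '(3b)', '(7pwx)']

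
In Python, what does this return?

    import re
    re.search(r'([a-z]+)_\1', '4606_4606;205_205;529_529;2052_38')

The backreference `\1` re-matches whatever the first group consumed, character for character.
Here the pattern never matches, so the call returns None.

None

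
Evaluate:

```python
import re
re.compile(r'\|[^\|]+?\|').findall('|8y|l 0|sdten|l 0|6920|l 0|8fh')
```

Walking the string: at [0:4] → '|8y|'; at [7:14] → '|sdten|'; at [17:23] → '|6920|'.
No capturing groups, so `findall` returns the 3 full match strings.

['|8y|', '|sdten|', '|6920|']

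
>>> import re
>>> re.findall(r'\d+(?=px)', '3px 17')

The positive lookaround only admits positions where the adjacent text matches; those characters stay outside the span.
Scanning left to right: at [0:1] → '3'.
With no groups in the pattern, `findall` gives back each whole match — 1 here.

['3']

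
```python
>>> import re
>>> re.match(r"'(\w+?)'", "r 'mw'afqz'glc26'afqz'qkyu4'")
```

With `match`, the pattern is implicitly anchored at the beginning.
Here the pattern fails at index 0, so the call returns None.

None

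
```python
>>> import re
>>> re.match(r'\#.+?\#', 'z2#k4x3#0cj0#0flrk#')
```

None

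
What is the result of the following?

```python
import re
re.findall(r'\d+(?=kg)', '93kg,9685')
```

['93']

The `(?=…)`/`(?<=…)` assertion just peeks at neighbouring text; it doesn't advance the match position.
Scanning left to right: at [0:2] → '93'.
`findall` yields the raw match text (1 of them) because the pattern has no groups.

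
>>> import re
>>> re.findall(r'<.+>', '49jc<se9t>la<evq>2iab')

['<se9t>la<evq>']

Scanning left to right: at [4:17] → '<se9t>la<evq>'.
Since nothing is captured, `findall` lists the 1 matched substring directly.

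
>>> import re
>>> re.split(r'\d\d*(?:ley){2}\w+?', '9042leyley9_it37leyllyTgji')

Pattern: a digit, then zero or more of a digit, then the literal 'ley' repeated 2 times; then one or more of a word character (lazy).
The `?` after the quantifier makes it lazy — it takes as little as possible before letting the rest of the pattern try.
Matches to split on: at [0:11] → '9042leyley9'.
The string is cut at each match, leaving 2 pieces.

['', '_it37leyllyTgji']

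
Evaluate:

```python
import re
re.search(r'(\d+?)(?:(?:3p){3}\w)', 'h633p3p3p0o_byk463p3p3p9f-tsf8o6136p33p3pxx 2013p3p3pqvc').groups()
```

('63',)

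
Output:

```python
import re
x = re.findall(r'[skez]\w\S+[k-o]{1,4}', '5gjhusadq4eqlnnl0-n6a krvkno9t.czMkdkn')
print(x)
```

This matches one of [skez]; then a word character, then one or more of a non-whitespace character, then 1 to 4 of a character in [k-o].
Walking the string: at [5:19] → 'sadq4eqlnnl0-n'; at [22:38] → 'krvkno9t.czMkdkn'.
`findall` yields the raw match text (2 of them) because the pattern has no groups.

['sadq4eqlnnl0-n', 'krvkno9t.czMkdkn']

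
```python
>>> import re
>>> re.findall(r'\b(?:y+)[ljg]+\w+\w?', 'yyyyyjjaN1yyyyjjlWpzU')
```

['yyyyyjjaN1yyyyjjlWpzU']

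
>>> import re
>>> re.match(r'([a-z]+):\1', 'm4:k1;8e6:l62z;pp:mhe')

None

`\1` is not a pattern — it's the concrete string captured by group 1, re-applied verbatim.
With `match`, the pattern is implicitly anchored at the beginning.
Here the string doesn't start with a match, so the call returns None.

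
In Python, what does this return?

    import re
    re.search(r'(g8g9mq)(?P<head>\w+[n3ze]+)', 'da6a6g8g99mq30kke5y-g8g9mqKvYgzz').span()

(20, 32)

Pattern: the literal 'g8g', then the literal '9mq' (captured); then one or more of a word character, then one or more of one of [n3ze] (captured as 'head').
The match spans [20:32] → 'g8g9mqKvYgzz'.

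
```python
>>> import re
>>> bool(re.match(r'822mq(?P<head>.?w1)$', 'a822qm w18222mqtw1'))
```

False

`match` is anchored at position 0; if the pattern doesn't fit there, it returns None.
Here the string doesn't start with a match, so the call returns None, and `bool(None)` is False.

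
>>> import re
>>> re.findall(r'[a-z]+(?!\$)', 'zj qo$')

Because the assertion is negative and zero-width, positions next to the forbidden text are skipped.
`findall` yields the raw match text (2 of them) because the pattern has no groups.

['zj', 'q']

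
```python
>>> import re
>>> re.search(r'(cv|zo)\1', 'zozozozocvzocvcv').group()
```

'zozo'

`\1` is not a pattern — it's the concrete string captured by group 1, re-applied verbatim.
`re.search` tries every starting position until one works.
The match spans [0:4] → 'zozo'.
Captured: group 1 = 'zo'.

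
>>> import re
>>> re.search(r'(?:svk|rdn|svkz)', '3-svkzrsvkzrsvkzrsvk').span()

Branches in `(...|...)` are attempted left-to-right; the first branch that allows the whole pattern to succeed is taken.
`re.search` tries every starting position until one works.
The match spans [2:5] → 'svk'.

(2, 5)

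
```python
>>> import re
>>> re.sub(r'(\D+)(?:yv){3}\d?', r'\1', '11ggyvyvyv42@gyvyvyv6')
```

'11gg2@g'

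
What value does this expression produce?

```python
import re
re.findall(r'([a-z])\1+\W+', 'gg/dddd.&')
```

['g', 'd']

After group 1 captures some text, `\1` only succeeds where that same text appears again.
One capturing group, so `findall` returns just the captured substring from each match — 2 in all.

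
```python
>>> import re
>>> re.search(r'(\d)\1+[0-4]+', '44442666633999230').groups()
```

`\1` is not a pattern — it's the concrete string captured by group 1, re-applied verbatim.
`re.search` scans for the first position where the pattern succeeds.
The match spans [0:5] → '44442'.
Captured: group 1 = '4'.

('4',)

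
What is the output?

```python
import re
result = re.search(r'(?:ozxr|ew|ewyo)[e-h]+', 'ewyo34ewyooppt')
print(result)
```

`search` walks the string left to right and returns the first match it finds.
Here the pattern never matches, so the call returns None.

None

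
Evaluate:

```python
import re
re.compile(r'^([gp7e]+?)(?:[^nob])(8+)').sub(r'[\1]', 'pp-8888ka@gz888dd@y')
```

'[pp]ka@gz888dd@y'

This matches anchored at the start of the string; then one or more of one of [gp7e] (lazy) (captured); then any character except [nob] (non-capturing group); then one or more of a literal '8' (captured).
Matches: at [0:7] → 'pp-8888'.
The replacement refers to a captured group, so each match is rewritten using its own captured text.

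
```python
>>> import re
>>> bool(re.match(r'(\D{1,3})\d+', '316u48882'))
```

Pattern: 1 to 3 of a non-digit (captured); then one or more of a digit.
`match` is anchored at position 0; if the pattern doesn't fit there, it returns None.
Here position 0 doesn't satisfy it, so the call returns None, and `bool(None)` is False.

False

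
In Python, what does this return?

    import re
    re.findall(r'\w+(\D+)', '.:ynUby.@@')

One capturing group, so `findall` returns just the captured substring from the one match — 1 in all.

['.@@']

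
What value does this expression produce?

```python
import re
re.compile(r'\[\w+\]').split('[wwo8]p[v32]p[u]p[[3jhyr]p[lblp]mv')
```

['', 'p', 'p', 'p[', 'p', 'mv']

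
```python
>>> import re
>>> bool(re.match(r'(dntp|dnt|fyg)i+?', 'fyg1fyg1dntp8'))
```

False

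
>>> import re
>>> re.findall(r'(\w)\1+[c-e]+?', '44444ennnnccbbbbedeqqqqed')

['4', 'n', 'b', 'q']

After group 1 captures some text, `\1` only succeeds where that same text appears again.
`findall` collects group 1 from each match (4 total).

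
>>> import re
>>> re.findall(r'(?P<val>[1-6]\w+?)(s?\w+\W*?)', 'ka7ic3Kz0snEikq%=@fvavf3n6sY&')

[('3K', 'z0snEikq'), ('3n', '6sY')]

The pattern matches a character in [1-6], then one or more of a word character (lazy) (captured as 'val'); then optionally the literal 's', then one or more of a word character, then zero or more of a non-word character (lazy) (captured).
With the lazy modifier that quantifier settles for the fewest repetitions that let the rest of the pattern succeed (the atoms after it are unaffected and can still be greedy).
Scanning left to right: at [5:15] match '3Kz0snEikq', groups = ('3K', 'z0snEikq'); at [23:28] match '3n6sY', groups = ('3n', '6sY').
Multiple groups make `findall` return tuples — one 2-tuple for each match.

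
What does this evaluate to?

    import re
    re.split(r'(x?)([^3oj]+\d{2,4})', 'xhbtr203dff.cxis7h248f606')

['', 'x', 'hbtr203', '', '', 'dff.cxis7h248f606', '']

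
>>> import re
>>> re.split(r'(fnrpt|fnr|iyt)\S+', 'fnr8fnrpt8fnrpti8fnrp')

Matches to split on: at [0:21] → 'fnr8fnrpt8fnrpti8fnrp'.
The group in the pattern means `split` returns the separators' captures alongside the pieces.

['', 'fnr', '']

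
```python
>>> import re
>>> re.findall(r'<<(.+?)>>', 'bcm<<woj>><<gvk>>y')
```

['woj', 'gvk']

Scanning left to right: at [3:10] match '<<woj>>', group 1 = 'woj'; at [10:17] match '<<gvk>>', group 1 = 'gvk'.
Because there's exactly one group, `findall` drops the full match and keeps group 1 from each hit.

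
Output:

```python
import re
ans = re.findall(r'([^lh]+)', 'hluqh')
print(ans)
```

Because there's exactly one group, `findall` drops the full match and keeps group 1 from the one hit.

['uq']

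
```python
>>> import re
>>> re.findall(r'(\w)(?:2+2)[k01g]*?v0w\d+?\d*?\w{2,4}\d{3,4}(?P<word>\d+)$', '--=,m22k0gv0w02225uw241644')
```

[('m', '44')]

This matches a word character (captured); then one or more of the literal '2', then the literal '2' (non-capturing group); then zero or more of one of [k01g] (lazy), then the literal 'v0w', then one or more of a digit (lazy); then zero or more of a digit (lazy), then 2 to 4 of a word character, then 3 to 4 of a digit; then one or more of a digit (captured as 'word'); then anchored at the end.
A `+?`/`*?`/`{m,n}?` starts at its minimum and grows only as far as needed for what follows to match.
Scanning left to right: at [4:26] match 'm22k0gv0w02225uw241644', groups = ('m', '44').
2 groups means the one result is a tuple of 2 captured strings — 1 here.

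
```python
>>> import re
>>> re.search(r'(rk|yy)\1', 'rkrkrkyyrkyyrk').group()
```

`\1` has to match the exact text group 1 already captured.
`re.search` scans for the first position where the pattern succeeds.
The match spans [0:4] → 'rkrk'.
Captured: group 1 = 'rk'.

'rkrk'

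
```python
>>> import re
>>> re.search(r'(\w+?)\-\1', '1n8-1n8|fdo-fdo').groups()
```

('1n8',)

A backreference is literal: `\1` must see the identical characters the first group matched.
`re.search` scans for the first position where the pattern succeeds.
The match spans [0:7] → '1n8-1n8'.
Captured: group 1 = '1n8'.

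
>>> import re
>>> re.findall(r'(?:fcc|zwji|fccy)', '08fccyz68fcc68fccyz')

['fcc', 'fcc', 'fcc']

The regex engine tests alternatives in the order written; an earlier branch that matches wins even if a later one would match more.
Scanning left to right: at [2:5] → 'fcc'; at [9:12] → 'fcc'; at [14:17] → 'fcc'.
With no groups in the pattern, `findall` gives back each whole match — 3 here.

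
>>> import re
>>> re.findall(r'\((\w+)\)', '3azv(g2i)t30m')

`findall` collects group 1 from the one match (1 total).

['g2i']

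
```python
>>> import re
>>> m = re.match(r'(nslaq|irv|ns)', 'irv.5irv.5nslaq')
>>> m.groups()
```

('irv',)

`re.match` only tries the pattern at the start of the string.
The match spans [0:3] → 'irv'.
Captured: group 1 = 'irv'.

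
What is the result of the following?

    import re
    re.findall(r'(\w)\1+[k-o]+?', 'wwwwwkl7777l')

A backreference is literal: `\1` must see the identical characters the first group matched.
With a single group, `findall` returns only what that group captured — 2 items.

['w', '7']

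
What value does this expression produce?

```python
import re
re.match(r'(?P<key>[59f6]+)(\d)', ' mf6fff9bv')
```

Pattern: one or more of one of [59f6] (captured as 'key'); then a digit (captured).
`re.match` won't scan ahead — the pattern has to work from the very first character.
Here the pattern fails at index 0, so the call returns None.

None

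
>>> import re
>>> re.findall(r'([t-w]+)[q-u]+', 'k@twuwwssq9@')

['twuww']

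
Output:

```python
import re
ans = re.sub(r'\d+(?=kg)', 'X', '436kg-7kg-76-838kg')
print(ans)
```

Xkg-Xkg-76-Xkg

The `(?=…)`/`(?<=…)` assertion just peeks at neighbouring text; it doesn't advance the match position.
Each match is replaced by 'X'.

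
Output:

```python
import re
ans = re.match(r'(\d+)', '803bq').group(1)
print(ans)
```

803

The match spans [0:3] → '803'.
Captured: group 1 = '803'.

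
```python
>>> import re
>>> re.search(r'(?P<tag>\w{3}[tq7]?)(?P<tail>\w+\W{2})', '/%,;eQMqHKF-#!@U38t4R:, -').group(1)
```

Pattern: exactly 3 of a word character, then optionally one of [tq7] (captured as 'tag'); then one or more of a word character, then exactly 2 of a non-word character (captured as 'tail').
`re.search` scans for the first position where the pattern succeeds.
The match spans [4:13] → 'eQMqHKF-#'.
Captured: group 1 = 'eQMq', group 2 = 'HKF-#'.

'eQMq'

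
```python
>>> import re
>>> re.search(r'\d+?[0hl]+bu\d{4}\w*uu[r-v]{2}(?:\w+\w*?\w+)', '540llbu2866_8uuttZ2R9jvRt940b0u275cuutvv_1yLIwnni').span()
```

(0, 49)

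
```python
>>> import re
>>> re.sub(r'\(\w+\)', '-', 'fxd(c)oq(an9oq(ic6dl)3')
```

Each match is replaced by '-'.

'fxd-oq(an9oq-3'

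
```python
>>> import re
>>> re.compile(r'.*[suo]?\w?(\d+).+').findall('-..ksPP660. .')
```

['0']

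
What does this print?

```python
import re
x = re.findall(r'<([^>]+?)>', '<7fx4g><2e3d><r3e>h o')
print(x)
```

['7fx4g', '2e3d', 'r3e']

Scanning left to right: at [0:7] match '<7fx4g>', group 1 = '7fx4g'; at [7:13] match '<2e3d>', group 1 = '2e3d'; at [13:18] match '<r3e>', group 1 = 'r3e'.
One capturing group, so `findall` returns just the captured substring from each match — 3 in all.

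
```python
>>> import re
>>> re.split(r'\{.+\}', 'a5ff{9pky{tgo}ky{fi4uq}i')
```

['a5ff', 'i']

Matches to split on: at [4:23] → '{9pky{tgo}ky{fi4uq}'.
Splitting on the pattern gives 2 pieces.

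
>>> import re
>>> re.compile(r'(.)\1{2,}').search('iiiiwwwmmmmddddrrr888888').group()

`\1` is not a pattern — it's the concrete string captured by group 1, re-applied verbatim.
The match spans [0:4] → 'iiii'.

'iiii'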